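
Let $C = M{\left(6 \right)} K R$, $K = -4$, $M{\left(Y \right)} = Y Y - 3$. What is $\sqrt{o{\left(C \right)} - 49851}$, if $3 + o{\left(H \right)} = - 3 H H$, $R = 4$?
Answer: $i \sqrt{886206} \approx 941.38 i$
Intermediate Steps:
$M{\left(Y \right)} = -3 + Y^{2}$ ($M{\left(Y \right)} = Y^{2} - 3 = -3 + Y^{2}$)
$C = -528$ ($C = \left(-3 + 6^{2}\right) \left(-4\right) 4 = \left(-3 + 36\right) \left(-4\right) 4 = 33 \left(-4\right) 4 = \left(-132\right) 4 = -528$)
$o{\left(H \right)} = -3 - 3 H^{2}$ ($o{\left(H \right)} = -3 + - 3 H H = -3 - 3 H^{2}$)
$\sqrt{o{\left(C \right)} - 49851} = \sqrt{\left(-3 - 3 \left(-528\right)^{2}\right) - 49851} = \sqrt{\left(-3 - 836352\right) - 49851} = \sqrt{-836355 - 49851} = \sqrt{-886206} = i \sqrt{886206}$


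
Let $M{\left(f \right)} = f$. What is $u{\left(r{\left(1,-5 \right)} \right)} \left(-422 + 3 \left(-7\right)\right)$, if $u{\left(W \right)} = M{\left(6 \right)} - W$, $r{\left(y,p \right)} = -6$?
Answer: $-5316$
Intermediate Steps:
$u{\left(W \right)} = 6 - W$
$u{\left(r{\left(1,-5 \right)} \right)} \left(-422 + 3 \left(-7\right)\right) = \left(6 - -6\right) \left(-422 + 3 \left(-7\right)\right) = \left(6 + 6\right) \left(-422 - 21\right) = 12 \left(-443\right) = -5316$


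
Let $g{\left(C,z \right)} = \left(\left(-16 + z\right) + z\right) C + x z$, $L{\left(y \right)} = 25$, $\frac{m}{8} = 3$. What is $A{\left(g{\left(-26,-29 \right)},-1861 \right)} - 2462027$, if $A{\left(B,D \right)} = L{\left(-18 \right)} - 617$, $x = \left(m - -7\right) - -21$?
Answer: $-2462619$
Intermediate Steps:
$m = 24$ ($m = 8 \cdot 3 = 24$)
$x = 52$ ($x = \left(24 - -7\right) - -21 = \left(24 + 7\right) + 21 = 31 + 21 = 52$)
$g{\left(C,z \right)} = 52 z + C \left(-16 + 2 z\right)$ ($g{\left(C,z \right)} = \left(\left(-16 + z\right) + z\right) C + 52 z = \left(-16 + 2 z\right) C + 52 z = C \left(-16 + 2 z\right) + 52 z = 52 z + C \left(-16 + 2 z\right)$)
$A{\left(B,D \right)} = -592$ ($A{\left(B,D \right)} = 25 - 617 = -592$)
$A{\left(g{\left(-26,-29 \right)},-1861 \right)} - 2462027 = -592 - 2462027 = -2462619$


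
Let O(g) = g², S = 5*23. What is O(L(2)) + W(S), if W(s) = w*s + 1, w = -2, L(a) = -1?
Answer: -228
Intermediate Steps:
S = 115
W(s) = 1 - 2*s (W(s) = -2*s + 1 = 1 - 2*s)
O(L(2)) + W(S) = (-1)² + (1 - 2*115) = 1 + (1 - 230) = 1 - 229 = -228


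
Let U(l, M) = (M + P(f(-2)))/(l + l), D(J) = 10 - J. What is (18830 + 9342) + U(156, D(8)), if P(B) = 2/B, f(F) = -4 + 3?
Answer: 28172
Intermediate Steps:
f(F) = -1
U(l, M) = (-2 + M)/(2*l) (U(l, M) = (M + 2/(-1))/(l + l) = (M + 2*(-1))/((2*l)) = (M - 2)*(1/(2*l)) = (-2 + M)*(1/(2*l)) = (-2 + M)/(2*l))
(18830 + 9342) + U(156, D(8)) = (18830 + 9342) + (½)*(-2 + (10 - 1*8))/156 = 28172 + (½)*(1/156)*(-2 + (10 - 8)) = 28172 + (½)*(1/156)*(-2 + 2) = 28172 + (½)*(1/156)*0 = 28172 + 0 = 28172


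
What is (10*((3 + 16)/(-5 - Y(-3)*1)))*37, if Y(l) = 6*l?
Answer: 7030/13 ≈ 540.77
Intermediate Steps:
(10*((3 + 16)/(-5 - Y(-3)*1)))*37 = (10*((3 + 16)/(-5 - 6*(-3)*1)))*37 = (10*(19/(-5 - 1*(-18)*1)))*37 = (10*(19/(-5 + 18*1)))*37 = (10*(19/(-5 + 18)))*37 = (10*(19/13))*37 = (190/13)*37 = 7030/13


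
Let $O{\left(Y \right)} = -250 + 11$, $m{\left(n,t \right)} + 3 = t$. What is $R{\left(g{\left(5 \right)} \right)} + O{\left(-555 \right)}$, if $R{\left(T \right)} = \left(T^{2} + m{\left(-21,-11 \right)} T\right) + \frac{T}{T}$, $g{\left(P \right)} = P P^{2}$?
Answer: $13637$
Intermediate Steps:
$g{\left(P \right)} = P^{3}$
$m{\left(n,t \right)} = -3 + t$
$O{\left(Y \right)} = -239$
$R{\left(T \right)} = 1 + T^{2} - 14 T$ ($R{\left(T \right)} = \left(T^{2} + \left(-3 - 11\right) T\right) + \frac{T}{T} = \left(T^{2} - 14 T\right) + 1 = 1 + T^{2} - 14 T$)
$R{\left(g{\left(5 \right)} \right)} + O{\left(-555 \right)} = \left(1 + \left(5^{3}\right)^{2} - 14 \cdot 5^{3}\right) - 239 = \left(1 + 125^{2} - 1750\right) - 239 = \left(1 + 15625 - 1750\right) - 239 = 13876 - 239 = 13637$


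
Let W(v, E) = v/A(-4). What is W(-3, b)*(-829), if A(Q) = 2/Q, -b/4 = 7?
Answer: -4974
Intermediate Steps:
b = -28 (b = -4*7 = -28)
W(v, E) = -2*v (W(v, E) = v/((2/(-4))) = v/((2*(-1/4))) = v/(-1/2) = v*(-2) = -2*v)
W(-3, b)*(-829) = -2*(-3)*(-829) = 6*(-829) = -4974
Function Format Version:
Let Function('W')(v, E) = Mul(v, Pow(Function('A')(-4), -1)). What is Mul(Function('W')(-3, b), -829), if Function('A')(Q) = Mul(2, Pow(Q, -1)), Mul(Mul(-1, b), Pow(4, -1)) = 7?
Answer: -4974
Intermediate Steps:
b = -28 (b = Mul(-4, 7) = -28)
Function('W')(v, E) = Mul(-2, v) (Function('W')(v, E) = Mul(v, Pow(Mul(2, Pow(-4, -1)), -1)) = Mul(v, Pow(Mul(2, Rational(-1, 4)), -1)) = Mul(v, Pow(Rational(-1, 2), -1)) = Mul(v, -2) = Mul(-2, v))
Mul(Function('W')(-3, b), -829) = Mul(Mul(-2, -3), -829) = Mul(6, -829) = -4974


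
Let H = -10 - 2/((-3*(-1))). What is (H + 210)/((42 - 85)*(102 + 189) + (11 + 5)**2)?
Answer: -598/36771 ≈ -0.016263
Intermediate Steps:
H = -32/3 (H = -10 - 2/3 = -32/3 ≈ -10.667)
(H + 210)/((42 - 85)*(102 + 189) + (11 + 5)**2) = (-32/3 + 210)/((42 - 85)*(102 + 189) + (11 + 5)**2) = 598/(3*(-43*291 + 16**2)) = 598/(3*(-12513 + 256)) = (598/3)/(-12257) = (598/3)*(-1/12257) = -598/36771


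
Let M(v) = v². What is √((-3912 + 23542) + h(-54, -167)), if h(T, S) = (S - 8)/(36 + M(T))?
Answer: √4751701970/492 ≈ 140.11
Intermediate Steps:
h(T, S) = (-8 + S)/(36 + T²) (h(T, S) = (S - 8)/(36 + T²) = (-8 + S)/(36 + T²))
√((-3912 + 23542) + h(-54, -167)) = √((-3912 + 23542) + (-8 - 167)/(36 + (-54)²)) = √(19630 - 175/(36 + 2916)) = √(19630 - 175/2952) = √(57947585/2952) = √4751701970/492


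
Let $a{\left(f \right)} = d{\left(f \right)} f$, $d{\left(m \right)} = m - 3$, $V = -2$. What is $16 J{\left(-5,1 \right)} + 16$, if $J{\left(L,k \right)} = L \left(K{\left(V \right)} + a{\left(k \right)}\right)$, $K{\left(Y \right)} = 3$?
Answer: $-64$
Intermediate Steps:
$d{\left(m \right)} = -3 + m$ ($d{\left(m \right)} = m - 3 = -3 + m$)
$a{\left(f \right)} = f \left(-3 + f\right)$ ($a{\left(f \right)} = \left(-3 + f\right) f = f \left(-3 + f\right)$)
$J{\left(L,k \right)} = L \left(3 + k \left(-3 + k\right)\right)$
$16 J{\left(-5,1 \right)} + 16 = 16 \left(- 5 \left(3 + 1 \left(-3 + 1\right)\right)\right) + 16 = 16 \left(- 5 \left(3 + 1 \left(-2\right)\right)\right) + 16 = 16 \left(- 5 \left(3 - 2\right)\right) + 16 = 16 \left(\left(-5\right) 1\right) + 16 = 16 \left(-5\right) + 16 = -80 + 16 = -64$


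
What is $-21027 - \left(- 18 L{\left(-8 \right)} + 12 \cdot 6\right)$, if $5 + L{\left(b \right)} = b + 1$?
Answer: $-21315$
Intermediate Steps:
$L{\left(b \right)} = -4 + b$ ($L{\left(b \right)} = -5 + \left(b + 1\right) = -5 + \left(1 + b\right) = -4 + b$)
$-21027 - \left(- 18 L{\left(-8 \right)} + 12 \cdot 6\right) = -21027 - \left(- 18 \left(-4 - 8\right) + 12 \cdot 6\right) = -21027 - \left(\left(-18\right) \left(-12\right) + 72\right) = -21027 - \left(216 + 72\right) = -21027 - 288 = -21315$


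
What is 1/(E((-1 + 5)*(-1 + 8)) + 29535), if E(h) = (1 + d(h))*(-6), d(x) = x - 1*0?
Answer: 1/29361 ≈ 3.4059e-5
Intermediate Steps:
d(x) = x (d(x) = x + 0 = x)
E(h) = -6 - 6*h (E(h) = (1 + h)*(-6) = -6 - 6*h)
1/(E((-1 + 5)*(-1 + 8)) + 29535) = 1/((-6 - 6*(-1 + 5)*(-1 + 8)) + 29535) = 1/((-6 - 24*7) + 29535) = 1/((-6 - 6*28) + 29535) = 1/((-6 - 168) + 29535) = 1/(-174 + 29535) = 1/29361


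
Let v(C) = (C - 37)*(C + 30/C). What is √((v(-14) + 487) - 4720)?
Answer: 6*I*√4641/7 ≈ 58.393*I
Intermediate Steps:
v(C) = (-37 + C)*(C + 30/C)
√((v(-14) + 487) - 4720) = √(((30 + (-14)² - 1110/(-14) - 37*(-14)) + 487) - 4720) = √(((30 + 196 - 1110*(-1/14) + 518) + 487) - 4720) = √(((30 + 196 + 555/7 + 518) + 487) - 4720) = √((5763/7 + 487) - 4720) = √(9172/7 - 4720) = √(-23868/7) = 6*I*√4641/7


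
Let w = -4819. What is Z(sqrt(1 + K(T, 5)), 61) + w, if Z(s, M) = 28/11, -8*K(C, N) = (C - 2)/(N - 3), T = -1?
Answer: -52981/11 ≈ -4816.5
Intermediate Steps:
K(C, N) = -(-2 + C)/(8*(-3 + N)) (K(C, N) = -(C - 2)/(8*(N - 3)) = -(-2 + C)/(8*(-3 + N)))
Z(s, M) = 28/11 (Z(s, M) = 28*(1/11) = 28/11)
Z(sqrt(1 + K(T, 5)), 61) + w = 28/11 - 4819 = -52981/11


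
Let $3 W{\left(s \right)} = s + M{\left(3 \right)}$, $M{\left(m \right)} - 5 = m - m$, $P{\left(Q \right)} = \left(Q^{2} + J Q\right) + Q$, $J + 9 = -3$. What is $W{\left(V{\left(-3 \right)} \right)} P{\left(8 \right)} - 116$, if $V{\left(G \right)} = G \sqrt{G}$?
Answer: $-156 + 24 i \sqrt{3} \approx -156.0 + 41.569 i$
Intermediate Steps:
$J = -12$ ($J = -9 - 3 = -12$)
$V{\left(G \right)} = G^{\frac{3}{2}}$
$P{\left(Q \right)} = Q^{2} - 11 Q$ ($P{\left(Q \right)} = \left(Q^{2} - 12 Q\right) + Q = Q^{2} - 11 Q$)
$M{\left(m \right)} = 5$ ($M{\left(m \right)} = 5 + \left(m - m\right) = 5 + 0 = 5$)
$W{\left(s \right)} = \frac{5}{3} + \frac{s}{3}$ ($W{\left(s \right)} = \frac{s + 5}{3} = \frac{5 + s}{3} = \frac{5}{3} + \frac{s}{3}$)
$W{\left(V{\left(-3 \right)} \right)} P{\left(8 \right)} - 116 = \left(\frac{5}{3} + \frac{\left(-3\right)^{\frac{3}{2}}}{3}\right) 8 \left(-11 + 8\right) - 116 = \left(\frac{5}{3} + \frac{\left(-3\right) i \sqrt{3}}{3}\right) 8 \left(-3\right) - 116 = \left(\frac{5}{3} - i \sqrt{3}\right) \left(-24\right) - 116 = \left(-40 + 24 i \sqrt{3}\right) - 116 = -156 + 24 i \sqrt{3}$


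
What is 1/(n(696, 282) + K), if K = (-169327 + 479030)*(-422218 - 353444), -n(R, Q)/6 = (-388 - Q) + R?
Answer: -1/240224848542 ≈ -4.1628e-12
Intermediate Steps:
n(R, Q) = 2328 - 6*R + 6*Q (n(R, Q) = -6*((-388 - Q) + R) = -6*(-388 + R - Q) = 2328 - 6*R + 6*Q)
K = -240224848386 (K = 309703*(-775662) = -240224848386)
1/(n(696, 282) + K) = 1/((2328 - 6*696 + 6*282) - 240224848386) = 1/((2328 - 4176 + 1692) - 240224848386) = 1/(-156 - 240224848386) = 1/(-240224848542) = -1/240224848542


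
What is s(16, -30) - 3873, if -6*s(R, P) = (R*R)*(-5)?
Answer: -10979/3 ≈ -3659.7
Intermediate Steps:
s(R, P) = 5*R**2/6 (s(R, P) = -R*R*(-5)/6 = -R**2*(-5)/6 = -(-5)*R**2/6 = 5*R**2/6)
s(16, -30) - 3873 = (5/6)*16**2 - 3873 = (5/6)*256 - 3873 = 640/3 - 3873 = -10979/3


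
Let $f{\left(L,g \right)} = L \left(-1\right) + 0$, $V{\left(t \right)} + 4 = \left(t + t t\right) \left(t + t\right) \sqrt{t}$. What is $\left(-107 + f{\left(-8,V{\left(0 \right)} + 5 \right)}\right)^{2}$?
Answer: $9801$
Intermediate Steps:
$V{\left(t \right)} = -4 + 2 t^{\frac{3}{2}} \left(t + t^{2}\right)$ ($V{\left(t \right)} = -4 + \left(t + t t\right) \left(t + t\right) \sqrt{t} = -4 + \left(t + t^{2}\right) 2 t \sqrt{t} = -4 + 2 t \left(t + t^{2}\right) \sqrt{t} = -4 + 2 t^{\frac{3}{2}} \left(t + t^{2}\right)$)
$f{\left(L,g \right)} = - L$ ($f{\left(L,g \right)} = - L + 0 = - L$)
$\left(-107 + f{\left(-8,V{\left(0 \right)} + 5 \right)}\right)^{2} = \left(-107 - -8\right)^{2} = \left(-107 + 8\right)^{2} = \left(-99\right)^{2} = 9801$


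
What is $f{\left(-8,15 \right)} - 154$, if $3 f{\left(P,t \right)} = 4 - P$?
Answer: $-150$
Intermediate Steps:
$f{\left(P,t \right)} = \frac{4}{3} - \frac{P}{3}$ ($f{\left(P,t \right)} = \frac{4 - P}{3} = \frac{4}{3} - \frac{P}{3}$)
$f{\left(-8,15 \right)} - 154 = \left(\frac{4}{3} - - \frac{8}{3}\right) - 154 = \left(\frac{4}{3} + \frac{8}{3}\right) - 154 = 4 - 154 = -150$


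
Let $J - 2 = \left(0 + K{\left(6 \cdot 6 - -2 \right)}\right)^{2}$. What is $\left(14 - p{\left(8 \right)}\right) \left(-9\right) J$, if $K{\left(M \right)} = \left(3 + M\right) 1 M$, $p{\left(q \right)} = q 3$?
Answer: $218462940$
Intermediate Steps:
$p{\left(q \right)} = 3 q$
$K{\left(M \right)} = M \left(3 + M\right)$ ($K{\left(M \right)} = \left(3 + M\right) M = M \left(3 + M\right)$)
$J = 2427366$ ($J = 2 + \left(0 + \left(6 \cdot 6 - -2\right) \left(3 + \left(6 \cdot 6 - -2\right)\right)\right)^{2} = 2 + \left(0 + \left(36 + 2\right) \left(3 + \left(36 + 2\right)\right)\right)^{2} = 2 + \left(0 + 38 \left(3 + 38\right)\right)^{2} = 2 + \left(0 + 38 \cdot 41\right)^{2} = 2 + \left(0 + 1558\right)^{2} = 2 + 1558^{2} = 2 + 2427364 = 2427366$)
$\left(14 - p{\left(8 \right)}\right) \left(-9\right) J = \left(14 - 3 \cdot 8\right) \left(-9\right) 2427366 = \left(14 - 24\right) \left(-9\right) 2427366 = \left(-10\right) \left(-9\right) 2427366 = 90 \cdot 2427366 = 218462940$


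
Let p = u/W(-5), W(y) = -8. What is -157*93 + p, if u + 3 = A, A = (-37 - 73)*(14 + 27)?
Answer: -112295/8 ≈ -14037.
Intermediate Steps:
A = -4510 (A = -110*41 = -4510)
u = -4513 (u = -3 - 4510 = -4513)
p = 4513/8 (p = -4513/(-8) = -4513*(-⅛) = 4513/8 ≈ 564.13)
-157*93 + p = -157*93 + 4513/8 = -14601 + 4513/8 = -112295/8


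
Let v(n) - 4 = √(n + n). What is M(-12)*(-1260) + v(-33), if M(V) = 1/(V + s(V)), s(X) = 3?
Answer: 144 + I*√66 ≈ 144.0 + 8.124*I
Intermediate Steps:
v(n) = 4 + √2*√n (v(n) = 4 + √(n + n) = 4 + √(2*n) = 4 + √2*√n)
M(V) = 1/(3 + V) (M(V) = 1/(V + 3) = 1/(3 + V))
M(-12)*(-1260) + v(-33) = -1260/(3 - 12) + (4 + √2*√(-33)) = -1260/(-9) + (4 + √2*(I*√33)) = -⅑*(-1260) + (4 + I*√66) = 140 + (4 + I*√66) = 144 + I*√66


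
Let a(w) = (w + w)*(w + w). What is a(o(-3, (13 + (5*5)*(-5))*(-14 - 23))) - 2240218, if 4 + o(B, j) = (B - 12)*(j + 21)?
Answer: 15612261546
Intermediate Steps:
o(B, j) = -4 + (-12 + B)*(21 + j) (o(B, j) = -4 + (B - 12)*(j + 21) = -4 + (-12 + B)*(21 + j))
a(w) = 4*w² (a(w) = (2*w)*(2*w) = 4*w²)
a(o(-3, (13 + (5*5)*(-5))*(-14 - 23))) - 2240218 = 4*(-256 - 12*(13 + (5*5)*(-5))*(-14 - 23) + 21*(-3) - 3*(13 + (5*5)*(-5))*(-14 - 23))² - 2240218 = 4*(-256 - 12*(13 + 25*(-5))*(-37) - 63 - 3*(13 + 25*(-5))*(-37))² - 2240218 = 4*(-256 - 12*(13 - 125)*(-37) - 63 - 3*(13 - 125)*(-37))² - 2240218 = 4*(-256 - (-1344)*(-37) - 63 - (-336)*(-37))² - 2240218 = 4*(-256 - 12*4144 - 63 - 3*4144)² - 2240218 = 4*(-256 - 49728 - 63 - 12432)² - 2240218 = 4*(-62479)² - 2240218 = 4*3903625441 - 2240218 = 15614501764 - 2240218 = 15612261546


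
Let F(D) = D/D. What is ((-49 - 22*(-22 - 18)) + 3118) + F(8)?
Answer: 3950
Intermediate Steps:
F(D) = 1
((-49 - 22*(-22 - 18)) + 3118) + F(8) = ((-49 - 22*(-22 - 18)) + 3118) + 1 = ((-49 - 22*(-40)) + 3118) + 1 = ((-49 + 880) + 3118) + 1 = (831 + 3118) + 1 = 3949 + 1 = 3950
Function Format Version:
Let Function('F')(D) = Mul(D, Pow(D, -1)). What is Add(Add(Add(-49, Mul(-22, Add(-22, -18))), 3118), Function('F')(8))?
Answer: 3950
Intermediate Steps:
Function('F')(D) = 1
Add(Add(Add(-49, Mul(-22, Add(-22, -18))), 3118), Function('F')(8)) = Add(Add(Add(-49, Mul(-22, Add(-22, -18))), 3118), 1) = Add(Add(Add(-49, Mul(-22, -40)), 3118), 1) = Add(Add(Add(-49, 880), 3118), 1) = Add(Add(831, 3118), 1) = Add(3949, 1) = 3950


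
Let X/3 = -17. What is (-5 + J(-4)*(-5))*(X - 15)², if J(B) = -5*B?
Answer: -457380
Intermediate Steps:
X = -51 (X = 3*(-17) = -51)
(-5 + J(-4)*(-5))*(X - 15)² = (-5 - 5*(-4)*(-5))*(-51 - 15)² = (-5 + 20*(-5))*(-66)² = (-5 - 100)*4356 = -105*4356 = -457380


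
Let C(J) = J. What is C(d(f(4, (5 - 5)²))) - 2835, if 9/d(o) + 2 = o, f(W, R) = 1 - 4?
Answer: -14184/5 ≈ -2836.8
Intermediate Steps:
f(W, R) = -3
d(o) = 9/(-2 + o)
C(d(f(4, (5 - 5)²))) - 2835 = 9/(-2 - 3) - 2835 = 9/(-5) - 2835 = 9*(-⅕) - 2835 = -9/5 - 2835 = -14184/5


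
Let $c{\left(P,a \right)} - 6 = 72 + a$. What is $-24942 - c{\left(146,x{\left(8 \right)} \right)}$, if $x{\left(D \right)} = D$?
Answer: $-25028$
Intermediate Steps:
$c{\left(P,a \right)} = 78 + a$ ($c{\left(P,a \right)} = 6 + \left(72 + a\right) = 78 + a$)
$-24942 - c{\left(146,x{\left(8 \right)} \right)} = -24942 - \left(78 + 8\right) = -24942 - 86 = -25028$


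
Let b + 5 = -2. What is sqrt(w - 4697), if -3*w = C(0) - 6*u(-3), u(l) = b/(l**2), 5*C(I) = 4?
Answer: I*sqrt(1057235)/15 ≈ 68.548*I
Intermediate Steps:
b = -7 (b = -5 - 2 = -7)
C(I) = 4/5 (C(I) = (1/5)*4 = 4/5)
u(l) = -7/l**2
w = -82/45 (w = -(4/5 - (-42)/(-3)**2)/3 = -(4/5 - (-42)/9)/3 = -(4/5 - 6*(-7/9))/3 = -(4/5 + 14/3)/3 = -1/3*82/15 = -82/45 ≈ -1.8222)
sqrt(w - 4697) = sqrt(-82/45 - 4697) = sqrt(-211447/45) = I*sqrt(1057235)/15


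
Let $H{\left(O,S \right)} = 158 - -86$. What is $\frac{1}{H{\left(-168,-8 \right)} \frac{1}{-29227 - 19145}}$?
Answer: $- \frac{12093}{61} \approx -198.25$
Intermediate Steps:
$H{\left(O,S \right)} = 244$ ($H{\left(O,S \right)} = 158 + 86 = 244$)
$\frac{1}{H{\left(-168,-8 \right)} \frac{1}{-29227 - 19145}} = \frac{1}{244 \frac{1}{-29227 - 19145}} = \frac{1}{244 \frac{1}{-48372}} = \frac{1}{244 \left(- \frac{1}{48372}\right)} = \frac{1}{- \frac{61}{12093}} = - \frac{12093}{61}$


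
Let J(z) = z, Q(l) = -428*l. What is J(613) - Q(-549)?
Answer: -234359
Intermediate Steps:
J(613) - Q(-549) = 613 - (-428)*(-549) = 613 - 1*234972 = 613 - 234972 = -234359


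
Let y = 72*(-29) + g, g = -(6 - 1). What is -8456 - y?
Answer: -6363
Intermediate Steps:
g = -5 (g = -1*5 = -5)
y = -2093 (y = 72*(-29) - 5 = -2088 - 5 = -2093)
-8456 - y = -8456 - 1*(-2093) = -8456 + 2093 = -6363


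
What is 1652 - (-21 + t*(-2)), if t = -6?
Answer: 1661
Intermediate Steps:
1652 - (-21 + t*(-2)) = 1652 - (-21 - 6*(-2)) = 1652 - (-21 + 12) = 1652 - 1*(-9) = 1652 + 9 = 1661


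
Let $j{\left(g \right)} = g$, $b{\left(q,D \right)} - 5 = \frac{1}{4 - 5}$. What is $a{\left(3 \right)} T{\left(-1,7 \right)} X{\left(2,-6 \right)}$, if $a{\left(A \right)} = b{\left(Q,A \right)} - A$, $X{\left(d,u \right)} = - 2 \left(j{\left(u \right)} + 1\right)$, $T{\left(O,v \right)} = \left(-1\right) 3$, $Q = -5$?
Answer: $-30$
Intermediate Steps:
$T{\left(O,v \right)} = -3$
$b{\left(q,D \right)} = 4$ ($b{\left(q,D \right)} = 5 + \frac{1}{4 - 5} = 5 + \frac{1}{-1} = 5 - 1 = 4$)
$X{\left(d,u \right)} = -2 - 2 u$ ($X{\left(d,u \right)} = - 2 \left(u + 1\right) = - 2 \left(1 + u\right) = -2 - 2 u$)
$a{\left(A \right)} = 4 - A$
$a{\left(3 \right)} T{\left(-1,7 \right)} X{\left(2,-6 \right)} = \left(4 - 3\right) \left(-3\right) \left(-2 - -12\right) = \left(4 - 3\right) \left(-3\right) \left(-2 + 12\right) = 1 \left(-3\right) 10 = \left(-3\right) 10 = -30$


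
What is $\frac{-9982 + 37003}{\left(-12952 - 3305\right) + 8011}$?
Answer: $- \frac{27021}{8246} \approx -3.2769$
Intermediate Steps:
$\frac{-9982 + 37003}{\left(-12952 - 3305\right) + 8011} = \frac{27021}{-16257 + 8011} = \frac{27021}{-8246} = 27021 \left(- \frac{1}{8246}\right) = - \frac{27021}{8246}$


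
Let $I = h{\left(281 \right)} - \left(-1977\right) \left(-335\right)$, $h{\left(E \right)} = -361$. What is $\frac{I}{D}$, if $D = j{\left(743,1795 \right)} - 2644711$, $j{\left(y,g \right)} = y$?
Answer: $\frac{5177}{20656} \approx 0.25063$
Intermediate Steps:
$D = -2643968$ ($D = 743 - 2644711 = -2643968$)
$I = -662656$ ($I = -361 - \left(-1977\right) \left(-335\right) = -361 - 662295 = -662656$)
$\frac{I}{D} = - \frac{662656}{-2643968} = \left(-662656\right) \left(- \frac{1}{2643968}\right) = \frac{5177}{20656}$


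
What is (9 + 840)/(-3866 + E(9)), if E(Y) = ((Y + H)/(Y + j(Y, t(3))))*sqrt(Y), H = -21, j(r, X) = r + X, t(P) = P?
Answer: -5943/27074 ≈ -0.21951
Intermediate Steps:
j(r, X) = X + r
E(Y) = sqrt(Y)*(-21 + Y)/(3 + 2*Y) (E(Y) = ((Y - 21)/(Y + (3 + Y)))*sqrt(Y) = ((-21 + Y)/(3 + 2*Y))*sqrt(Y) = sqrt(Y)*(-21 + Y)/(3 + 2*Y))
(9 + 840)/(-3866 + E(9)) = (9 + 840)/(-3866 + sqrt(9)*(-21 + 9)/(3 + 2*9)) = 849/(-3866 + 3*(-12)/(3 + 18)) = 849/(-3866 + 3*(-12)/21) = 849/(-3866 + 3*(1/21)*(-12)) = 849/(-3866 - 12/7) = 849/(-27074/7) = 849*(-7/27074) = -5943/27074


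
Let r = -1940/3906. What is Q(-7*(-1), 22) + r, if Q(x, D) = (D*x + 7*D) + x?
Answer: 614225/1953 ≈ 314.50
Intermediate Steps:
r = -970/1953 (r = -1940*1/3906 = -970/1953 ≈ -0.49667)
Q(x, D) = x + 7*D + D*x (Q(x, D) = (7*D + D*x) + x = x + 7*D + D*x)
Q(-7*(-1), 22) + r = (-7*(-1) + 7*22 + 22*(-7*(-1))) - 970/1953 = (7 + 154 + 22*7) - 970/1953 = (7 + 154 + 154) - 970/1953 = 315 - 970/1953 = 614225/1953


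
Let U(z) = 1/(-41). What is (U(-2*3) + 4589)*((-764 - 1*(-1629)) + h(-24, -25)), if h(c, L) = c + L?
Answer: 153528768/41 ≈ 3.7446e+6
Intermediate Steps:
U(z) = -1/41
h(c, L) = L + c
(U(-2*3) + 4589)*((-764 - 1*(-1629)) + h(-24, -25)) = (-1/41 + 4589)*((-764 - 1*(-1629)) + (-25 - 24)) = 188148*((-764 + 1629) - 49)/41 = 188148*(865 - 49)/41 = (188148/41)*816 = 153528768/41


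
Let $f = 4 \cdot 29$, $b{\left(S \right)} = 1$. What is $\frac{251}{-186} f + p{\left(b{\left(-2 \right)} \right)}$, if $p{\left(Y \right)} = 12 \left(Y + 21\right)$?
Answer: $\frac{9994}{93} \approx 107.46$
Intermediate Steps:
$p{\left(Y \right)} = 252 + 12 Y$ ($p{\left(Y \right)} = 12 \left(21 + Y\right) = 252 + 12 Y$)
$f = 116$
$\frac{251}{-186} f + p{\left(b{\left(-2 \right)} \right)} = \frac{251}{-186} \cdot 116 + \left(252 + 12 \cdot 1\right) = 251 \left(- \frac{1}{186}\right) 116 + \left(252 + 12\right) = \left(- \frac{251}{186}\right) 116 + 264 = - \frac{14558}{93} + 264 = \frac{9994}{93}$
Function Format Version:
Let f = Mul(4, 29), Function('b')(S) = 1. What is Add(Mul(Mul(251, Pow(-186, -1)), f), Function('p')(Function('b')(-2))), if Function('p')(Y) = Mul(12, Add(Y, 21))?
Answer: Rational(9994, 93) ≈ 107.46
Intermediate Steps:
Function('p')(Y) = Add(252, Mul(12, Y)) (Function('p')(Y) = Mul(12, Add(21, Y)) = Add(252, Mul(12, Y)))
f = 116
Add(Mul(Mul(251, Pow(-186, -1)), f), Function('p')(Function('b')(-2))) = Add(Mul(Mul(251, Pow(-186, -1)), 116), Add(252, Mul(12, 1))) = Add(Mul(Mul(251, Rational(-1, 186)), 116), Add(252, 12)) = Add(Mul(Rational(-251, 186), 116), 264) = Add(Rational(-14558, 93), 264) = Rational(9994, 93)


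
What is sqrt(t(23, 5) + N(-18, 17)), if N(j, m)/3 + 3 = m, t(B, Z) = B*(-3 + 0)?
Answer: 3*I*sqrt(3) ≈ 5.1962*I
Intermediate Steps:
t(B, Z) = -3*B (t(B, Z) = B*(-3) = -3*B)
N(j, m) = -9 + 3*m
sqrt(t(23, 5) + N(-18, 17)) = sqrt(-3*23 + (-9 + 3*17)) = sqrt(-69 + (-9 + 51)) = sqrt(-69 + 42) = sqrt(-27) = 3*I*sqrt(3)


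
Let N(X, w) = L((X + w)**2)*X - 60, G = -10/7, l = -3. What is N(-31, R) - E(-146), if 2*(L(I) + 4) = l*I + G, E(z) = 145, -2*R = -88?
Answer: 109195/14 ≈ 7799.6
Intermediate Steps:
R = 44 (R = -1/2*(-88) = 44)
G = -10/7 (G = -10*1/7 = -10/7 ≈ -1.4286)
L(I) = -33/7 - 3*I/2 (L(I) = -4 + (-3*I - 10/7)/2 = -4 + (-10/7 - 3*I)/2 = -4 + (-5/7 - 3*I/2) = -33/7 - 3*I/2)
N(X, w) = -60 + X*(-33/7 - 3*(X + w)**2/2) (N(X, w) = (-33/7 - 3*(X + w)**2/2)*X - 60 = X*(-33/7 - 3*(X + w)**2/2) - 60 = -60 + X*(-33/7 - 3*(X + w)**2/2))
N(-31, R) - E(-146) = (-60 + (3/14)*(-31)*(-22 - 7*(-31 + 44)**2)) - 1*145 = (-60 + (3/14)*(-31)*(-22 - 7*13**2)) - 145 = (-60 + (3/14)*(-31)*(-22 - 7*169)) - 145 = (-60 + (3/14)*(-31)*(-22 - 1183)) - 145 = (-60 + (3/14)*(-31)*(-1205)) - 145 = (-60 + 112065/14) - 145 = 111225/14 - 145 = 109195/14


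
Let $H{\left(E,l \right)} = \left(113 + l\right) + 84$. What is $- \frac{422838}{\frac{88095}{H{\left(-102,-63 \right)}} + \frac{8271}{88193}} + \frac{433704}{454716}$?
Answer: $- \frac{3707294887807250}{5773459692207} \approx -642.13$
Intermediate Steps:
$H{\left(E,l \right)} = 197 + l$
$- \frac{422838}{\frac{88095}{H{\left(-102,-63 \right)}} + \frac{8271}{88193}} + \frac{433704}{454716} = - \frac{422838}{\frac{88095}{197 - 63} + \frac{8271}{88193}} + \frac{433704}{454716} = - \frac{422838}{\frac{88095}{134} + 8271 \cdot \frac{1}{88193}} + 433704 \cdot \frac{1}{454716} = - \frac{422838}{88095 \cdot \frac{1}{134} + \frac{8271}{88193}} + \frac{2126}{2229} = - \frac{422838}{\frac{88095}{134} + \frac{8271}{88193}} + \frac{2126}{2229} = - \frac{422838}{\frac{7770470649}{11817862}} + \frac{2126}{2229} = \left(-422838\right) \frac{11817862}{7770470649} + \frac{2126}{2229} = - \frac{1665680377452}{2590156883} + \frac{2126}{2229} = - \frac{3707294887807250}{5773459692207}$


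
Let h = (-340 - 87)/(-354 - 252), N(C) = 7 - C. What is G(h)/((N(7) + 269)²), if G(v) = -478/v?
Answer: -289668/30898147 ≈ -0.0093749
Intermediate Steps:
h = 427/606 (h = -427/(-606) = -427*(-1/606) = 427/606 ≈ 0.70462)
G(h)/((N(7) + 269)²) = (-478/427/606)/(((7 - 1*7) + 269)²) = (-478*606/427)/(((7 - 7) + 269)²) = -289668/(427*(0 + 269)²) = -289668/(427*(269²)) = -289668/427/72361 = -289668/427*1/72361 = -289668/30898147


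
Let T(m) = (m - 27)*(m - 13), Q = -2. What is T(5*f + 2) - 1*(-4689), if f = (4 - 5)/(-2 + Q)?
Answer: 78729/16 ≈ 4920.6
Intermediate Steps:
f = ¼ (f = (4 - 5)/(-2 - 2) = -1/(-4) = -1*(-¼) = ¼ ≈ 0.25000)
T(m) = (-27 + m)*(-13 + m)
T(5*f + 2) - 1*(-4689) = (351 + (5*(¼) + 2)² - 40*(5*(¼) + 2)) - 1*(-4689) = (351 + (5/4 + 2)² - 40*(5/4 + 2)) + 4689 = (351 + (13/4)² - 40*13/4) + 4689 = (351 + 169/16 - 130) + 4689 = 3705/16 + 4689 = 78729/16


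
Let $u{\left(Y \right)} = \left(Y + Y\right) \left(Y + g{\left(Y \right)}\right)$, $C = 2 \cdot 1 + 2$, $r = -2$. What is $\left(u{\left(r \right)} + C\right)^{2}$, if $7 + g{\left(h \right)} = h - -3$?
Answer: $1296$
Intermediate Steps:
$g{\left(h \right)} = -4 + h$ ($g{\left(h \right)} = -7 + \left(h - -3\right) = -7 + \left(h + 3\right) = -7 + \left(3 + h\right) = -4 + h$)
$C = 4$ ($C = 2 + 2 = 4$)
$u{\left(Y \right)} = 2 Y \left(-4 + 2 Y\right)$ ($u{\left(Y \right)} = \left(Y + Y\right) \left(Y + \left(-4 + Y\right)\right) = 2 Y \left(-4 + 2 Y\right)$)
$\left(u{\left(r \right)} + C\right)^{2} = \left(4 \left(-2\right) \left(-2 - 2\right) + 4\right)^{2} = \left(4 \left(-2\right) \left(-4\right) + 4\right)^{2} = \left(32 + 4\right)^{2} = 36^{2} = 1296$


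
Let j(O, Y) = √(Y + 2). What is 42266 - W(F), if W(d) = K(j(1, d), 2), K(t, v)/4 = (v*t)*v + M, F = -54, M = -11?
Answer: 42310 - 32*I*√13 ≈ 42310.0 - 115.38*I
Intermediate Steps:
j(O, Y) = √(2 + Y)
K(t, v) = -44 + 4*t*v² (K(t, v) = 4*((v*t)*v - 11) = 4*((t*v)*v - 11) = 4*(t*v² - 11) = 4*(-11 + t*v²) = -44 + 4*t*v²)
W(d) = -44 + 16*√(2 + d) (W(d) = -44 + 4*√(2 + d)*2² = -44 + 4*√(2 + d)*4 = -44 + 16*√(2 + d))
42266 - W(F) = 42266 - (-44 + 16*√(2 - 54)) = 42266 - (-44 + 16*√(-52)) = 42266 - (-44 + 16*(2*I*√13)) = 42266 - (-44 + 32*I*√13) = 42266 + (44 - 32*I*√13) = 42310 - 32*I*√13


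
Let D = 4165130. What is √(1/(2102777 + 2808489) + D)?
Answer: √347630306659749514/288898 ≈ 2040.9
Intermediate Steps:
√(1/(2102777 + 2808489) + D) = √(1/(2102777 + 2808489) + 4165130) = √(1/4911266 + 4165130) = √(20456061354581/4911266) = √347630306659749514/288898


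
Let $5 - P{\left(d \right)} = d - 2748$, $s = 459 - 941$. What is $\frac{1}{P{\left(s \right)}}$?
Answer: $\frac{1}{3235} \approx 0.00030912$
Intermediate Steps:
$s = -482$ ($s = 459 - 941 = -482$)
$P{\left(d \right)} = 2753 - d$ ($P{\left(d \right)} = 5 - \left(d - 2748\right) = 5 - \left(-2748 + d\right) = 2753 - d$)
$\frac{1}{P{\left(s \right)}} = \frac{1}{2753 - -482} = \frac{1}{2753 + 482} = \frac{1}{3235}$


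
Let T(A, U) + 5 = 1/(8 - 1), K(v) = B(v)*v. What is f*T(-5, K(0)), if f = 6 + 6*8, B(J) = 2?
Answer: -1836/7 ≈ -262.29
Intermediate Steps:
K(v) = 2*v
T(A, U) = -34/7 (T(A, U) = -5 + 1/(8 - 1) = -5 + 1/7 = -5 + ⅐ = -34/7)
f = 54 (f = 6 + 48 = 54)
f*T(-5, K(0)) = 54*(-34/7) = -1836/7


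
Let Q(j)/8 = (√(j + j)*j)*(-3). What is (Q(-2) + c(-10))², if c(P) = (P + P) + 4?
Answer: -8960 - 3072*I ≈ -8960.0 - 3072.0*I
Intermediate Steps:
Q(j) = -24*√2*j^(3/2) (Q(j) = 8*((√(j + j)*j)*(-3)) = 8*((√(2*j)*j)*(-3)) = 8*(((√2*√j)*j)*(-3)) = 8*((√2*j^(3/2))*(-3)) = 8*(-3*√2*j^(3/2)) = -24*√2*j^(3/2))
c(P) = 4 + 2*P (c(P) = 2*P + 4 = 4 + 2*P)
(Q(-2) + c(-10))² = (-24*√2*(-2)^(3/2) + (4 + 2*(-10)))² = (-24*√2*(-2*I*√2) + (4 - 20))² = (96*I - 16)² = (-16 + 96*I)²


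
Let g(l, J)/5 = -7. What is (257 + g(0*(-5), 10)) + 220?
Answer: 442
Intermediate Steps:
g(l, J) = -35 (g(l, J) = 5*(-7) = -35)
(257 + g(0*(-5), 10)) + 220 = (257 - 35) + 220 = 222 + 220 = 442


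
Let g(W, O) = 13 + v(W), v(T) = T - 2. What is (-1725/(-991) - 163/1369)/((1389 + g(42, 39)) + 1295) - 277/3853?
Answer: -1020088257995/14307076819819 ≈ -0.071300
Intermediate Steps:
v(T) = -2 + T
g(W, O) = 11 + W (g(W, O) = 13 + (-2 + W) = 11 + W)
(-1725/(-991) - 163/1369)/((1389 + g(42, 39)) + 1295) - 277/3853 = (-1725/(-991) - 163/1369)/((1389 + (11 + 42)) + 1295) - 277/3853 = (-1725*(-1/991) - 163*1/1369)/((1389 + 53) + 1295) - 277*1/3853 = (1725/991 - 163/1369)/(1442 + 1295) - 277/3853 = (2199992/1356679)/2737 - 277/3853 = (2199992/1356679)*(1/2737) - 277/3853 = 2199992/3713230423 - 277/3853 = -1020088257995/14307076819819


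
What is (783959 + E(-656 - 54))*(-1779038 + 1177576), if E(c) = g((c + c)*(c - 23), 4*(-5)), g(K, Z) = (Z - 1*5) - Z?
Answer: -471518540748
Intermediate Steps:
g(K, Z) = -5 (g(K, Z) = (Z - 5) - Z = (-5 + Z) - Z = -5)
E(c) = -5
(783959 + E(-656 - 54))*(-1779038 + 1177576) = (783959 - 5)*(-1779038 + 1177576) = 783954*(-601462) = -471518540748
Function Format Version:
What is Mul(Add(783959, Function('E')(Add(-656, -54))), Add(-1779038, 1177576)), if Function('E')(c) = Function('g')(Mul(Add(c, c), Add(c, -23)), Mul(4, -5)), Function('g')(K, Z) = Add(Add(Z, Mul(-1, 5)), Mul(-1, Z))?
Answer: -471518540748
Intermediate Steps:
Function('g')(K, Z) = -5 (Function('g')(K, Z) = Add(Add(Z, -5), Mul(-1, Z)) = Add(Add(-5, Z), Mul(-1, Z)) = -5)
Function('E')(c) = -5
Mul(Add(783959, Function('E')(Add(-656, -54))), Add(-1779038, 1177576)) = Mul(Add(783959, -5), Add(-1779038, 1177576)) = Mul(783954, -601462) = -471518540748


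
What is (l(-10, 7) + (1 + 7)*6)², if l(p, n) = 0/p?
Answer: 2304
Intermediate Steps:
l(p, n) = 0
(l(-10, 7) + (1 + 7)*6)² = (0 + (1 + 7)*6)² = (0 + 8*6)² = (0 + 48)² = 48² = 2304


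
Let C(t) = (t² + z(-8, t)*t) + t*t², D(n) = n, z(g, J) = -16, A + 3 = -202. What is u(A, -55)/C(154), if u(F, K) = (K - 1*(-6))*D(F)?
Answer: 1435/524788 ≈ 0.0027344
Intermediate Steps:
A = -205 (A = -3 - 202 = -205)
C(t) = t² + t³ - 16*t (C(t) = (t² - 16*t) + t*t² = (t² - 16*t) + t³ = t² + t³ - 16*t)
u(F, K) = F*(6 + K) (u(F, K) = (K - 1*(-6))*F = (K + 6)*F = (6 + K)*F = F*(6 + K))
u(A, -55)/C(154) = (-205*(6 - 55))/((154*(-16 + 154 + 154²))) = (-205*(-49))/((154*(-16 + 154 + 23716))) = 10045/((154*23854)) = 10045/3673516 = 10045*(1/3673516) = 1435/524788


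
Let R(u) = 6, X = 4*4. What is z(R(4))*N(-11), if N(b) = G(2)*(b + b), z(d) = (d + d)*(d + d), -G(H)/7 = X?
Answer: 354816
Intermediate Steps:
X = 16
G(H) = -112 (G(H) = -7*16 = -112)
z(d) = 4*d**2 (z(d) = (2*d)*(2*d) = 4*d**2)
N(b) = -224*b (N(b) = -112*(b + b) = -224*b)
z(R(4))*N(-11) = (4*6**2)*(-224*(-11)) = (4*36)*2464 = 144*2464 = 354816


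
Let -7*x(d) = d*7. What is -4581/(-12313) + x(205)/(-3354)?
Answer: 17888839/41297802 ≈ 0.43317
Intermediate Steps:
x(d) = -d (x(d) = -d*7/7 = -d)
-4581/(-12313) + x(205)/(-3354) = -4581/(-12313) - 1*205/(-3354) = -4581*(-1/12313) - 205*(-1/3354) = 4581/12313 + 205/3354 = 17888839/41297802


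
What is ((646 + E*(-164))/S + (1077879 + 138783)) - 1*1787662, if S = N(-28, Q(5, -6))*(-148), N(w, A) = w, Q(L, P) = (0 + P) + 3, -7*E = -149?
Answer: -8281793957/14504 ≈ -5.7100e+5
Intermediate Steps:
E = 149/7 (E = -1/7*(-149) = 149/7 ≈ 21.286)
Q(L, P) = 3 + P (Q(L, P) = P + 3 = 3 + P)
S = 4144 (S = -28*(-148) = 4144)
((646 + E*(-164))/S + (1077879 + 138783)) - 1*1787662 = ((646 + (149/7)*(-164))/4144 + (1077879 + 138783)) - 1*1787662 = ((646 - 24436/7)*(1/4144) + 1216662) - 1787662 = (-19914/7*1/4144 + 1216662) - 1787662 = (-9957/14504 + 1216662) - 1787662 = 17646455691/14504 - 1787662 = -8281793957/14504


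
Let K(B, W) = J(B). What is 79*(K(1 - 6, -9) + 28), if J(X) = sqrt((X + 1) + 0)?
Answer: 2212 + 158*I ≈ 2212.0 + 158.0*I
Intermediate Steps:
J(X) = sqrt(1 + X) (J(X) = sqrt((1 + X) + 0) = sqrt(1 + X))
K(B, W) = sqrt(1 + B)
79*(K(1 - 6, -9) + 28) = 79*(sqrt(1 + (1 - 6)) + 28) = 79*(sqrt(1 - 5) + 28) = 79*(sqrt(-4) + 28) = 79*(2*I + 28) = 79*(28 + 2*I) = 2212 + 158*I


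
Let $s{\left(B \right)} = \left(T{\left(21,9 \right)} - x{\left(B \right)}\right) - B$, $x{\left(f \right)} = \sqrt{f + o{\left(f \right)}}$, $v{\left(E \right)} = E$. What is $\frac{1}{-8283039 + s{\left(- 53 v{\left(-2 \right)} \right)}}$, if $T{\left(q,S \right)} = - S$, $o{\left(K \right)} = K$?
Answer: $- \frac{4141577}{34305320093752} + \frac{\sqrt{53}}{34305320093752} \approx -1.2073 \cdot 10^{-7}$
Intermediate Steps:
$x{\left(f \right)} = \sqrt{2} \sqrt{f}$ ($x{\left(f \right)} = \sqrt{f + f} = \sqrt{2 f} = \sqrt{2} \sqrt{f}$)
$s{\left(B \right)} = -9 - B - \sqrt{2} \sqrt{B}$ ($s{\left(B \right)} = \left(\left(-1\right) 9 - \sqrt{2} \sqrt{B}\right) - B = \left(-9 - \sqrt{2} \sqrt{B}\right) - B = -9 - B - \sqrt{2} \sqrt{B}$)
$\frac{1}{-8283039 + s{\left(- 53 v{\left(-2 \right)} \right)}} = \frac{1}{-8283039 - \left(9 + 106 + \sqrt{2} \sqrt{\left(-53\right) \left(-2\right)}\right)} = \frac{1}{-8283039 - \left(115 + \sqrt{2} \sqrt{106}\right)} = \frac{1}{-8283039 - \left(115 + 2 \sqrt{53}\right)} = \frac{1}{-8283154 - 2 \sqrt{53}}$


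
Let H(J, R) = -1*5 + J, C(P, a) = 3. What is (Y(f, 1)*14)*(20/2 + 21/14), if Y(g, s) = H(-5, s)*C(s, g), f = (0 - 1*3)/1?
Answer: -4830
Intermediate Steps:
H(J, R) = -5 + J
f = -3 (f = (0 - 3)*1 = -3*1 = -3)
Y(g, s) = -30 (Y(g, s) = (-5 - 5)*3 = -10*3 = -30)
(Y(f, 1)*14)*(20/2 + 21/14) = (-30*14)*(20/2 + 21/14) = -420*(20*(1/2) + 21*(1/14)) = -420*(10 + 3/2) = -420*23/2 = -4830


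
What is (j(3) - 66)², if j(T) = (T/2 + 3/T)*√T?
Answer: 17499/4 - 330*√3 ≈ 3803.2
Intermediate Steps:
j(T) = √T*(T/2 + 3/T) (j(T) = (T*(½) + 3/T)*√T = (T/2 + 3/T)*√T = √T*(T/2 + 3/T))
(j(3) - 66)² = ((6 + 3²)/(2*√3) - 66)² = ((√3/3)*(6 + 9)/2 - 66)² = ((½)*(√3/3)*15 - 66)² = (5*√3/2 - 66)² = (-66 + 5*√3/2)²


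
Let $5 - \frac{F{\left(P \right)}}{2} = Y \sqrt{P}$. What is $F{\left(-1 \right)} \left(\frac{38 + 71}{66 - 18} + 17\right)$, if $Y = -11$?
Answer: $\frac{4625}{24} + \frac{10175 i}{24} \approx 192.71 + 423.96 i$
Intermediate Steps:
$F{\left(P \right)} = 10 + 22 \sqrt{P}$ ($F{\left(P \right)} = 10 - 2 \left(- 11 \sqrt{P}\right) = 10 + 22 \sqrt{P}$)
$F{\left(-1 \right)} \left(\frac{38 + 71}{66 - 18} + 17\right) = \left(10 + 22 \sqrt{-1}\right) \left(\frac{38 + 71}{66 - 18} + 17\right) = \left(10 + 22 i\right) \left(\frac{109}{48} + 17\right) = \left(10 + 22 i\right) \frac{925}{48} = \frac{4625}{24} + \frac{10175 i}{24}$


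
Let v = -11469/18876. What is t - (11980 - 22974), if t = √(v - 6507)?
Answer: 10994 + I*√532296271/286 ≈ 10994.0 + 80.67*I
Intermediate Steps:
v = -3823/6292 (v = -11469*1/18876 = -3823/6292 ≈ -0.60760)
t = I*√532296271/286 (t = √(-3823/6292 - 6507) = √(-40945867/6292) = I*√532296271/286 ≈ 80.67*I)
t - (11980 - 22974) = I*√532296271/286 - (11980 - 22974) = I*√532296271/286 - 1*(-10994) = I*√532296271/286 + 10994 = 10994 + I*√532296271/286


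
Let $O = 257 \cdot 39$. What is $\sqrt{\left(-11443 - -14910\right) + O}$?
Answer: $\sqrt{13490} \approx 116.15$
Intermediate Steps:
$O = 10023$
$\sqrt{\left(-11443 - -14910\right) + O} = \sqrt{\left(-11443 - -14910\right) + 10023} = \sqrt{\left(-11443 + 14910\right) + 10023} = \sqrt{3467 + 10023} = \sqrt{13490}$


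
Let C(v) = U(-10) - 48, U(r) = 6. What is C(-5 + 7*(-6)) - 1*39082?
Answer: -39124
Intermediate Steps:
C(v) = -42 (C(v) = 6 - 48 = -42)
C(-5 + 7*(-6)) - 1*39082 = -42 - 1*39082 = -42 - 39082 = -39124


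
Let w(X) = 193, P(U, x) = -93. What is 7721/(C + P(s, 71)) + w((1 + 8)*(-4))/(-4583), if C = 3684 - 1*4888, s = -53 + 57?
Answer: -35635664/5944151 ≈ -5.9951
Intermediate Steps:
s = 4
C = -1204 (C = 3684 - 4888 = -1204)
7721/(C + P(s, 71)) + w((1 + 8)*(-4))/(-4583) = 7721/(-1204 - 93) + 193/(-4583) = 7721/(-1297) + 193*(-1/4583) = 7721*(-1/1297) - 193/4583 = -7721/1297 - 193/4583 = -35635664/5944151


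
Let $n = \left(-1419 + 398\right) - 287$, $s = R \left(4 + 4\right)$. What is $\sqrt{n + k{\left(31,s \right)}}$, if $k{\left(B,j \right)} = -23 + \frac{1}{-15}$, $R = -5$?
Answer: $\frac{i \sqrt{299490}}{15} \approx 36.484 i$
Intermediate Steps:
$s = -40$ ($s = - 5 \left(4 + 4\right) = \left(-5\right) 8 = -40$)
$k{\left(B,j \right)} = - \frac{346}{15}$ ($k{\left(B,j \right)} = -23 - \frac{1}{15} = - \frac{346}{15}$)
$n = -1308$ ($n = -1021 - 287 = -1308$)
$\sqrt{n + k{\left(31,s \right)}} = \sqrt{-1308 - \frac{346}{15}} = \sqrt{- \frac{19966}{15}} = \frac{i \sqrt{299490}}{15}$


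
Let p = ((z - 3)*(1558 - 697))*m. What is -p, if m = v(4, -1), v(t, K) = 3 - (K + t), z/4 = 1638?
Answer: 0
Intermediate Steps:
z = 6552 (z = 4*1638 = 6552)
v(t, K) = 3 - K - t (v(t, K) = 3 + (-K - t) = 3 - K - t)
m = 0 (m = 3 - 1*(-1) - 1*4 = 3 + 1 - 4 = 0)
p = 0 (p = ((6552 - 3)*(1558 - 697))*0 = (6549*861)*0 = 5638689*0 = 0)
-p = -1*0 = 0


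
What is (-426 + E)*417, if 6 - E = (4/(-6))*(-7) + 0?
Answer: -177086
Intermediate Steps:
E = 4/3 (E = 6 - ((4/(-6))*(-7) + 0) = 6 - ((4*(-1/6))*(-7) + 0) = 6 - (-2/3*(-7) + 0) = 6 - (14/3 + 0) = 6 - 1*14/3 = 6 - 14/3 = 4/3 ≈ 1.3333)
(-426 + E)*417 = (-426 + 4/3)*417 = -1274/3*417 = -177086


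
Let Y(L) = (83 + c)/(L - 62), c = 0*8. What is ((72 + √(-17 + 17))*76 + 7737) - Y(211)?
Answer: 1968058/149 ≈ 13208.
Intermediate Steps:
c = 0
Y(L) = 83/(-62 + L) (Y(L) = (83 + 0)/(L - 62) = 83/(-62 + L))
((72 + √(-17 + 17))*76 + 7737) - Y(211) = ((72 + √(-17 + 17))*76 + 7737) - 83/(-62 + 211) = ((72 + √0)*76 + 7737) - 83/149 = ((72 + 0)*76 + 7737) - 83/149 = (72*76 + 7737) - 1*83/149 = (5472 + 7737) - 83/149 = 13209 - 83/149 = 1968058/149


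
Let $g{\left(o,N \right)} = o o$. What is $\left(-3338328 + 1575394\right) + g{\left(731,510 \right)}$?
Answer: $-1228573$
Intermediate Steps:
$g{\left(o,N \right)} = o^{2}$
$\left(-3338328 + 1575394\right) + g{\left(731,510 \right)} = \left(-3338328 + 1575394\right) + 731^{2} = -1762934 + 534361 = -1228573$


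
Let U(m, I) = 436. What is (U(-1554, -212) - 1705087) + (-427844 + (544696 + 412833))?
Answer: -1174966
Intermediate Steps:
(U(-1554, -212) - 1705087) + (-427844 + (544696 + 412833)) = (436 - 1705087) + (-427844 + (544696 + 412833)) = -1704651 + (-427844 + 957529) = -1704651 + 529685 = -1174966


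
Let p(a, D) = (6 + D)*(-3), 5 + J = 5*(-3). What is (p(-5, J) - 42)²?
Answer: 0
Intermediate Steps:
J = -20 (J = -5 + 5*(-3) = -5 - 15 = -20)
p(a, D) = -18 - 3*D
(p(-5, J) - 42)² = ((-18 - 3*(-20)) - 42)² = ((-18 + 60) - 42)² = (42 - 42)² = 0² = 0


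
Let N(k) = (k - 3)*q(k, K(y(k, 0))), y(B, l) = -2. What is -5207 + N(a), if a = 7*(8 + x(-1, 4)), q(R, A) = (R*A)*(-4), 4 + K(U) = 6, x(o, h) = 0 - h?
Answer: -10807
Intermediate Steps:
x(o, h) = -h
K(U) = 2 (K(U) = -4 + 6 = 2)
q(R, A) = -4*A*R (q(R, A) = (A*R)*(-4) = -4*A*R)
a = 28 (a = 7*(8 - 1*4) = 7*(8 - 4) = 7*4 = 28)
N(k) = -8*k*(-3 + k) (N(k) = (k - 3)*(-4*2*k) = (-3 + k)*(-8*k) = -8*k*(-3 + k))
-5207 + N(a) = -5207 + 8*28*(3 - 1*28) = -5207 + 8*28*(3 - 28) = -5207 + 8*28*(-25) = -5207 - 5600 = -10807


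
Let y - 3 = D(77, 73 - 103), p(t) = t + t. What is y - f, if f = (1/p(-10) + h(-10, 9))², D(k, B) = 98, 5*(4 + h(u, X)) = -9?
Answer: 26711/400 ≈ 66.777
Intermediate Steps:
p(t) = 2*t
h(u, X) = -29/5 (h(u, X) = -4 + (⅕)*(-9) = -4 - 9/5 = -29/5)
f = 13689/400 (f = (1/(2*(-10)) - 29/5)² = (1/(-20) - 29/5)² = (-1/20 - 29/5)² = (-117/20)² = 13689/400 ≈ 34.222)
y = 101 (y = 3 + 98 = 101)
y - f = 101 - 1*13689/400 = 101 - 13689/400 = 26711/400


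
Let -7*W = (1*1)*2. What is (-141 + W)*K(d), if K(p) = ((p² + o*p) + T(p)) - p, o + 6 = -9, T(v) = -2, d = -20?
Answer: -710102/7 ≈ -1.0144e+5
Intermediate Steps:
o = -15 (o = -6 - 9 = -15)
W = -2/7 (W = -1*1*2/7 = -2/7 ≈ -0.28571)
K(p) = -2 + p² - 16*p (K(p) = ((p² - 15*p) - 2) - p = (-2 + p² - 15*p) - p = -2 + p² - 16*p)
(-141 + W)*K(d) = (-141 - 2/7)*(-2 + (-20)² - 16*(-20)) = -989*(-2 + 400 + 320)/7 = -989/7*718 = -710102/7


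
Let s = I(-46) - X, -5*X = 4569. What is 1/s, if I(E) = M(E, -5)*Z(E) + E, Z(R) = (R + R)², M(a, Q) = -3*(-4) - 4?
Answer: 5/342899 ≈ 1.4582e-5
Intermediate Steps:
X = -4569/5 (X = -⅕*4569 = -4569/5 ≈ -913.80)
M(a, Q) = 8 (M(a, Q) = 12 - 4 = 8)
Z(R) = 4*R² (Z(R) = (2*R)² = 4*R²)
I(E) = E + 32*E² (I(E) = 8*(4*E²) + E = 32*E² + E = E + 32*E²)
s = 342899/5 (s = -46*(1 + 32*(-46)) - 1*(-4569/5) = -46*(1 - 1472) + 4569/5 = -46*(-1471) + 4569/5 = 67666 + 4569/5 = 342899/5 ≈ 68580.)
1/s = 1/(342899/5) = 5/342899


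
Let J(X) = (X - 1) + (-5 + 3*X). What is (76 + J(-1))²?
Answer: 4356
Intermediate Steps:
J(X) = -6 + 4*X (J(X) = (-1 + X) + (-5 + 3*X) = -6 + 4*X)
(76 + J(-1))² = (76 + (-6 + 4*(-1)))² = (76 + (-6 - 4))² = (76 - 10)² = 66² = 4356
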